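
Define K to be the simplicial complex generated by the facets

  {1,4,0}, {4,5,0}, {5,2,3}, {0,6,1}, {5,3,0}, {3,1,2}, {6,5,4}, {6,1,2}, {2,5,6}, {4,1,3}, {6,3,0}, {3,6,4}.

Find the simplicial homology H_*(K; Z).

Order the vertices as 0 < 1 < 2 < 3 < 4 < 5 < 6. Listing each simplex with vertices in this order, K has dimension 2 with simplices:

  0-simplices (7): [0], [1], [2], [3], [4], [5], [6]
  1-simplices (18): [0,1], [0,3], [0,4], [0,5], [0,6], [1,2], [1,3], [1,4], [1,6], [2,3], [2,5], [2,6], [3,4], [3,5], [3,6], [4,5], [4,6], [5,6]
  2-simplices (12): [0,1,4], [0,1,6], [0,3,5], [0,3,6], [0,4,5], [1,2,3], [1,2,6], [1,3,4], [2,3,5], [2,5,6], [3,4,6], [4,5,6]

giving chain groups C_0 ≅ Z^7, C_1 ≅ Z^18, C_2 ≅ Z^12.

Boundary ∂_1: C_1 → C_0 maps an edge to its endpoints' difference, ∂[p,q] = q − p.
This gives a 7×18 integer matrix of rank 6; reducing to Smith normal form yields diagonal entries (1,1,1,1,1,1).

Boundary ∂_2: C_2 → C_1 acts by ∂[p,q,r] = [q,r] − [p,r] + [p,q]. For instance
  ∂[4,5,6] = [5,6] − [4,6] + [4,5],
  ∂[1,2,6] = [2,6] − [1,6] + [1,2].
The 18×12 boundary matrix has rank 12 and Smith normal form diag(1,1,1,1,1,1,1,1,1,1,1,2).

Computing H_k = (kernel of ∂_k) / (image of ∂_{k+1}):

  H_0: rank C_0 − rank ∂_1 = 7 − 6 = 1, and the invariant factors of ∂_1 are all 1, so H_0 = Z.
  H_1: rank ker ∂_1 − rank ∂_2 = (18 − 6) − 12 = 0, and ∂_2 has invariant factor 2 > 1, so H_1 = Z/2.
  H_2: rank ker ∂_2 − rank ∂_3 = (12 − 12) − 0 = 0, and there is no ∂_3, so H_2 = 0.

(K is a triangulation of the real projective plane RP^2.)

H_0 ≅ Z,  H_1 ≅ Z/2,  H_2 = 0.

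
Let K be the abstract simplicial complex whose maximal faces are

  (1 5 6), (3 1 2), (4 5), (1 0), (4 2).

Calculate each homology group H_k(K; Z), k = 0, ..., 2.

H_0 ≅ Z,  H_1 ≅ Z,  H_2 = 0.

K has 7 vertices, 9 edges, 2 triangles.
rank ∂_0 = 0, rank ∂_1 = 6 ⇒ b_0 = 7 − 0 − 6 = 1; all invariant factors of ∂_1 are 1 so no torsion. So H_0 = Z.
rank ∂_1 = 6, rank ∂_2 = 2 ⇒ b_1 = 9 − 6 − 2 = 1; all invariant factors of ∂_2 are 1 so no torsion. So H_1 = Z.
rank ∂_2 = 2, rank ∂_3 = 0 ⇒ b_2 = 2 − 2 − 0 = 0. So H_2 = 0.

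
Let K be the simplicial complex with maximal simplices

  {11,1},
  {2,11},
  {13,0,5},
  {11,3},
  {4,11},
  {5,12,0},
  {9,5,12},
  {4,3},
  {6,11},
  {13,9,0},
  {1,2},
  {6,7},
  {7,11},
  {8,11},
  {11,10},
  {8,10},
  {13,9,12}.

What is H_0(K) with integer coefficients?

K has 14 vertices, 22 edges, 5 triangles.
rank ∂_0 = 0, rank ∂_1 = 12 ⇒ b_0 = 14 − 0 − 12 = 2; all invariant factors of ∂_1 are 1 so no torsion. So H_0 = Z^2.

H_0 = Z^2.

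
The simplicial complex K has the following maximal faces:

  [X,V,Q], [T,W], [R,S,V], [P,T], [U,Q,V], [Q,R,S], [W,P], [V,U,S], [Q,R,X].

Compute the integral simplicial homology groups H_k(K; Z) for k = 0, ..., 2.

H_0 ≅ Z^2,  H_1 ≅ Z^2,  H_2 = 0.

Take the total order P < Q < R < S < T < U < V < W < X on the vertex set. Then K (dimension 2) consists of the simplices:

  0-simplices (9): P, Q, R, S, T, U, V, W, X
  1-simplices (15): PT, PW, QR, QS, QU, QV, QX, RS, RV, RX, SU, SV, TW, UV, VX
  2-simplices (6): QRS, QRX, QUV, QVX, RSV, SUV

giving chain groups C_0 ≅ Z^9, C_1 ≅ Z^15, C_2 ≅ Z^6.

Boundary ∂_1: C_1 → C_0 sends each edge [p,q] (with p < q) to q − p.
This gives a 9×15 integer matrix of rank 7; reducing to Smith normal form yields diagonal entries (1,1,1,1,1,1,1).

The boundary map ∂_2: C_2 → C_1 sends each 2-simplex [p,q,r] to [q,r] − [p,r] + [p,q]. For instance
  ∂SUV = UV − SV + SU,
  ∂QVX = VX − QX + QV.
This gives a 15×6 integer matrix of rank 6; reducing to Smith normal form yields diagonal entries (1,1,1,1,1,1).

From H_k ≅ ker(∂_k) / im(∂_{k+1}) we obtain:

  H_0: rank C_0 − rank ∂_1 = 9 − 7 = 2, and the invariant factors of ∂_1 are all 1, so H_0 ≅ Z^2.
  H_1: rank ker ∂_1 − rank ∂_2 = (15 − 7) − 6 = 2, and the invariant factors of ∂_2 are all 1, so H_1 ≅ Z^2.
  H_2: rank ker ∂_2 − rank ∂_3 = (6 − 6) − 0 = 0, and there is no ∂_3, so H_2 ≅ 0.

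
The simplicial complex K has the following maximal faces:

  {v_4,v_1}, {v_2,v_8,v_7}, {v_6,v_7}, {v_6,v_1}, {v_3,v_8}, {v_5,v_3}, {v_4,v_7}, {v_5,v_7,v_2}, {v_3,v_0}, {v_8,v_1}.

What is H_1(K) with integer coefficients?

Fix the vertex order v_0 < v_1 < v_2 < v_3 < v_4 < v_5 < v_6 < v_7 < v_8 and write every simplex with vertices in increasing order. Then dim K = 2 and the simplices of K are:

  0-simplices (9): [v_0], [v_1], [v_2], [v_3], [v_4], [v_5], [v_6], [v_7], [v_8]
  1-simplices (13): [v_0,v_3], [v_1,v_4], [v_1,v_6], [v_1,v_8], [v_2,v_5], [v_2,v_7], [v_2,v_8], [v_3,v_5], [v_3,v_8], [v_4,v_7], [v_5,v_7], [v_6,v_7], [v_7,v_8]
  2-simplices (2): [v_2,v_5,v_7], [v_2,v_7,v_8]

Hence C_0 ≅ Z^9, C_1 ≅ Z^13, C_2 ≅ Z^2.

The boundary map ∂_1: C_1 → C_0 maps an edge to its endpoints' difference, ∂[p,q] = q − p. For instance
  ∂[v_2,v_5] = [v_5] − [v_2].
The resulting 9×13 matrix has rank 8, and its Smith normal form has invariant factors (1,1,1,1,1,1,1,1).

Boundary ∂_2: C_2 → C_1 acts by ∂[p,q,r] = [q,r] − [p,r] + [p,q]. For instance
  ∂[v_2,v_7,v_8] = [v_7,v_8] − [v_2,v_8] + [v_2,v_7],
  ∂[v_2,v_5,v_7] = [v_5,v_7] − [v_2,v_7] + [v_2,v_5].
This gives a 13×2 integer matrix of rank 2; reducing to Smith normal form yields diagonal entries (1,1).

From H_k ≅ ker(∂_k) / im(∂_{k+1}) we obtain:

  H_1: rank ker ∂_1 − rank ∂_2 = (13 − 8) − 2 = 3, and the invariant factors of ∂_2 are all 1, so H_1 ≅ Z^3.

H_1 = Z^3.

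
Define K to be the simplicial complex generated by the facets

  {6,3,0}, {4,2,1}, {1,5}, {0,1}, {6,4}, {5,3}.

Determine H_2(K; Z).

H_2 = 0.

Fix the vertex order 0 < 1 < 2 < 3 < 4 < 5 < 6 and write every simplex with vertices in increasing order. Then dim K = 2 and the simplices of K are:

  0-simplices (7): [0], [1], [2], [3], [4], [5], [6]
  1-simplices (10): [0,1], [0,3], [0,6], [1,2], [1,4], [1,5], [2,4], [3,5], [3,6], [4,6]
  2-simplices (2): [0,3,6], [1,2,4]

giving chain groups C_0 ≅ Z^7, C_1 ≅ Z^10, C_2 ≅ Z^2.

∂_1: C_1 → C_0 maps an edge to its endpoints' difference, ∂[p,q] = q − p.
The 7×10 boundary matrix has rank 6 and Smith normal form diag(1,1,1,1,1,1).

The boundary map ∂_2: C_2 → C_1 sends each 2-simplex [p,q,r] to [q,r] − [p,r] + [p,q]. For instance
  ∂[0,3,6] = [3,6] − [0,6] + [0,3],
  ∂[1,2,4] = [2,4] − [1,4] + [1,2].
The 10×2 boundary matrix has rank 2 and Smith normal form diag(1,1).

Computing H_k = (kernel of ∂_k) / (image of ∂_{k+1}):

  H_2: rank ker ∂_2 − rank ∂_3 = (2 − 2) − 0 = 0, and there is no ∂_3, so H_2 ≅ 0.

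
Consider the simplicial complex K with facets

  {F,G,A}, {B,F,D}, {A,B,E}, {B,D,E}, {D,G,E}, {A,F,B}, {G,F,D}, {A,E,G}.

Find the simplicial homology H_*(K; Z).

Take the total order A < B < D < E < F < G on the vertex set. Then K (dimension 2) consists of the simplices:

  0-simplices (6): A, B, D, E, F, G
  1-simplices (12): AB, AE, AF, AG, BD, BE, BF, DE, DF, DG, EG, FG
  2-simplices (8): ABE, ABF, AEG, AFG, BDE, BDF, DEG, DFG

giving chain groups C_0 ≅ Z^6, C_1 ≅ Z^12, C_2 ≅ Z^8.

∂_1: C_1 → C_0 maps an edge to its endpoints' difference, ∂[p,q] = q − p. For instance
  ∂DE = E − D.
This gives a 6×12 integer matrix of rank 5; reducing to Smith normal form yields diagonal entries (1,1,1,1,1).

Boundary ∂_2: C_2 → C_1 maps a triangle to the signed sum of its edges. For instance
  ∂BDF = DF − BF + BD,
  ∂DEG = EG − DG + DE.
The resulting 12×8 matrix has rank 7, and its Smith normal form has invariant factors (1,1,1,1,1,1,1).

Now H_k = ker ∂_k / im ∂_{k+1}, so:

  H_0: rank C_0 − rank ∂_1 = 6 − 5 = 1, and the invariant factors of ∂_1 are all 1, so H_0 = Z.
  H_1: rank ker ∂_1 − rank ∂_2 = (12 − 5) − 7 = 0, and the invariant factors of ∂_2 are all 1, so H_1 = 0.
  H_2: rank ker ∂_2 − rank ∂_3 = (8 − 7) − 0 = 1, and there is no ∂_3, so H_2 = Z.

H_0 = Z,  H_1 = 0,  H_2 = Z.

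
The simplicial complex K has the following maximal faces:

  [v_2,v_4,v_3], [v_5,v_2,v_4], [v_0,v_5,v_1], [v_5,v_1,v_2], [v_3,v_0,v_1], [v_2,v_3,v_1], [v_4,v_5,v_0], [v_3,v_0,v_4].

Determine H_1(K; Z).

H_1 = 0.

Take the total order v_0 < v_1 < v_2 < v_3 < v_4 < v_5 on the vertex set. Then K (dimension 2) consists of the simplices:

  0-simplices (6): [v_0], [v_1], [v_2], [v_3], [v_4], [v_5]
  1-simplices (12): [v_0,v_1], [v_0,v_3], [v_0,v_4], [v_0,v_5], [v_1,v_2], [v_1,v_3], [v_1,v_5], [v_2,v_3], [v_2,v_4], [v_2,v_5], [v_3,v_4], [v_4,v_5]
  2-simplices (8): [v_0,v_1,v_3], [v_0,v_1,v_5], [v_0,v_3,v_4], [v_0,v_4,v_5], [v_1,v_2,v_3], [v_1,v_2,v_5], [v_2,v_3,v_4], [v_2,v_4,v_5]

giving chain groups C_0 ≅ Z^6, C_1 ≅ Z^12, C_2 ≅ Z^8.

Boundary ∂_1: C_1 → C_0 sends each edge [p,q] (with p < q) to q − p. For instance
  ∂[v_4,v_5] = [v_5] − [v_4].
This gives a 6×12 integer matrix of rank 5; reducing to Smith normal form yields diagonal entries (1,1,1,1,1).

∂_2: C_2 → C_1 sends each 2-simplex [p,q,r] to [q,r] − [p,r] + [p,q]. For instance
  ∂[v_2,v_4,v_5] = [v_4,v_5] − [v_2,v_5] + [v_2,v_4],
  ∂[v_0,v_1,v_5] = [v_1,v_5] − [v_0,v_5] + [v_0,v_1].
The resulting 12×8 matrix has rank 7, and its Smith normal form has invariant factors (1,1,1,1,1,1,1).

Reading off H_k = ker ∂_k / im ∂_{k+1}:

  H_1: rank ker ∂_1 − rank ∂_2 = (12 − 5) − 7 = 0, and the invariant factors of ∂_2 are all 1, so H_1 = 0.

(K is a triangulation of the 2-sphere S^2.)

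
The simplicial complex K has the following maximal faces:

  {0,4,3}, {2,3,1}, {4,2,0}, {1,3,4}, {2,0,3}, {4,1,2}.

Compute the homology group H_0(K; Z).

Fix the vertex order 0 < 1 < 2 < 3 < 4 and write every simplex with vertices in increasing order. Then dim K = 2 and the simplices of K are:

  0-simplices (5): [0], [1], [2], [3], [4]
  1-simplices (9): [0,2], [0,3], [0,4], [1,2], [1,3], [1,4], [2,3], [2,4], [3,4]
  2-simplices (6): [0,2,3], [0,2,4], [0,3,4], [1,2,3], [1,2,4], [1,3,4]

giving chain groups C_0 ≅ Z^5, C_1 ≅ Z^9, C_2 ≅ Z^6.

The boundary map ∂_1: C_1 → C_0 maps an edge to its endpoints' difference, ∂[p,q] = q − p.
The resulting 5×9 matrix has rank 4, and its Smith normal form has invariant factors (1,1,1,1).

The boundary map ∂_2: C_2 → C_1 acts by ∂[p,q,r] = [q,r] − [p,r] + [p,q]. For instance
  ∂[1,2,3] = [2,3] − [1,3] + [1,2],
  ∂[0,3,4] = [3,4] − [0,4] + [0,3].
This gives a 9×6 integer matrix of rank 5; reducing to Smith normal form yields diagonal entries (1,1,1,1,1).

From H_k ≅ ker(∂_k) / im(∂_{k+1}) we obtain:

  H_0: rank C_0 − rank ∂_1 = 5 − 4 = 1, and the invariant factors of ∂_1 are all 1, so H_0 = Z.

(K is a triangulation of the 2-sphere S^2.)

H_0 = Z.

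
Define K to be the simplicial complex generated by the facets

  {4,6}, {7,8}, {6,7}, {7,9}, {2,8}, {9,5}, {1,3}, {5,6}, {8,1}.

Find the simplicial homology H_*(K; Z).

Order the vertices as 1 < 2 < 3 < 4 < 5 < 6 < 7 < 8 < 9. Listing each simplex with vertices in this order, K has dimension 1 with simplices:

  0-simplices (9): [1], [2], [3], [4], [5], [6], [7], [8], [9]
  1-simplices (9): [1,3], [1,8], [2,8], [4,6], [5,6], [5,9], [6,7], [7,8], [7,9]

Hence C_0 ≅ Z^9, C_1 ≅ Z^9.

Boundary ∂_1: C_1 → C_0 maps an edge to its endpoints' difference, ∂[p,q] = q − p.
This gives a 9×9 integer matrix of rank 8; reducing to Smith normal form yields diagonal entries (1,1,1,1,1,1,1,1).

Reading off H_k = ker ∂_k / im ∂_{k+1}:

  H_0: rank C_0 − rank ∂_1 = 9 − 8 = 1, and the invariant factors of ∂_1 are all 1, so H_0 ≅ Z.
  H_1: rank ker ∂_1 − rank ∂_2 = (9 − 8) − 0 = 1, and there is no ∂_2, so H_1 ≅ Z.

H_0 = Z,  H_1 = Z.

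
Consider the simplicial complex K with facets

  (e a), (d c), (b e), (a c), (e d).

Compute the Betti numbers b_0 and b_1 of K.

b_0 = 1, b_1 = 1.

Fix the vertex order a < b < c < d < e and write every simplex with vertices in increasing order. Then dim K = 1 and the simplices of K are:

  0-simplices (5): a, b, c, d, e
  1-simplices (5): ac, ae, be, cd, de

so the chain groups are C_0 ≅ Z^5, C_1 ≅ Z^5.

The boundary map ∂_1: C_1 → C_0 is given by ∂[p,q] = [q] − [p]. For instance
  ∂cd = d − c.
This gives a 5×5 integer matrix of rank 4; reducing to Smith normal form yields diagonal entries (1,1,1,1).

Reading off H_k = ker ∂_k / im ∂_{k+1}:

  H_0: rank C_0 − rank ∂_1 = 5 − 4 = 1, and the invariant factors of ∂_1 are all 1, so H_0 ≅ Z.
  H_1: rank ker ∂_1 − rank ∂_2 = (5 − 4) − 0 = 1, and there is no ∂_2, so H_1 ≅ Z.

Hence the Betti numbers are b_0 = 1, b_1 = 1.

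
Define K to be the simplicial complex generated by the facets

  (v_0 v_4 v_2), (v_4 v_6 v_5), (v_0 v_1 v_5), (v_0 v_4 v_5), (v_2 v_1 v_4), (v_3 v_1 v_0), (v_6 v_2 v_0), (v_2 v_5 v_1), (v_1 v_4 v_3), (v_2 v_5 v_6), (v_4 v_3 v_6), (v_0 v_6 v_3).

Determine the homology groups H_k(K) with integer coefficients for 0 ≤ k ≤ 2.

H_0 ≅ Z,  H_1 ≅ Z/2,  H_2 = 0.

Order the vertices as v_0 < v_1 < v_2 < v_3 < v_4 < v_5 < v_6. Listing each simplex with vertices in this order, K has dimension 2 with simplices:

  0-simplices (7): [v_0], [v_1], [v_2], [v_3], [v_4], [v_5], [v_6]
  1-simplices (18): (18 of them)
  2-simplices (12): (12 of them)

so the chain groups are C_0 ≅ Z^7, C_1 ≅ Z^18, C_2 ≅ Z^12.

Boundary ∂_1: C_1 → C_0 is given by ∂[p,q] = [q] − [p]. For instance
  ∂[v_4,v_5] = [v_5] − [v_4].
The resulting 7×18 matrix has rank 6, and its Smith normal form has invariant factors (1,1,1,1,1,1).

∂_2: C_2 → C_1 maps a triangle to the signed sum of its edges. For instance
  ∂[v_1,v_3,v_4] = [v_3,v_4] − [v_1,v_4] + [v_1,v_3],
  ∂[v_0,v_3,v_6] = [v_3,v_6] − [v_0,v_6] + [v_0,v_3].
As a 18×12 matrix over Z this has rank 12, with invariant factors (1,1,1,1,1,1,1,1,1,1,1,2).

Reading off H_k = ker ∂_k / im ∂_{k+1}:

  H_0: rank C_0 − rank ∂_1 = 7 − 6 = 1, and the invariant factors of ∂_1 are all 1, so H_0 = Z.
  H_1: rank ker ∂_1 − rank ∂_2 = (18 − 6) − 12 = 0, and ∂_2 has invariant factor 2 > 1, so H_1 = Z/2.
  H_2: rank ker ∂_2 − rank ∂_3 = (12 − 12) − 0 = 0, and there is no ∂_3, so H_2 = 0.

As a check, the Euler characteristic is 7 − 18 + 12 = 1, which agrees with 1 − 0 + 0 = 1.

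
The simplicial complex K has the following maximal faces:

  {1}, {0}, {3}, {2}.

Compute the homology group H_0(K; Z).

H_0 = Z^4.

Take the total order 0 < 1 < 2 < 3 on the vertex set. Then K (dimension 0) consists of the simplices:

  0-simplices (4): [0], [1], [2], [3]

so the chain groups are C_0 ≅ Z^4.

Computing H_k = (kernel of ∂_k) / (image of ∂_{k+1}):

  H_0: rank C_0 − rank ∂_1 = 4 − 0 = 4, and there is no ∂_1, so H_0 ≅ Z^4.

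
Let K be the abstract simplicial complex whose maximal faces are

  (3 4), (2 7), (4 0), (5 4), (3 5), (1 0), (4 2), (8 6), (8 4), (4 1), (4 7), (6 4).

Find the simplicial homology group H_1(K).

H_1 = Z^4.

Take the total order 0 < 1 < 2 < 3 < 4 < 5 < 6 < 7 < 8 on the vertex set. Then K (dimension 1) consists of the simplices:

  0-simplices (9): [0], [1], [2], [3], [4], [5], [6], [7], [8]
  1-simplices (12): [0,1], [0,4], [1,4], [2,4], [2,7], [3,4], [3,5], [4,5], [4,6], [4,7], [4,8], [6,8]

so the chain groups are C_0 ≅ Z^9, C_1 ≅ Z^12.

The boundary map ∂_1: C_1 → C_0 maps an edge to its endpoints' difference, ∂[p,q] = q − p.
The 9×12 boundary matrix has rank 8 and Smith normal form diag(1,1,1,1,1,1,1,1).

Now H_k = ker ∂_k / im ∂_{k+1}, so:

  H_1: rank ker ∂_1 − rank ∂_2 = (12 − 8) − 0 = 4, and there is no ∂_2, so H_1 = Z^4.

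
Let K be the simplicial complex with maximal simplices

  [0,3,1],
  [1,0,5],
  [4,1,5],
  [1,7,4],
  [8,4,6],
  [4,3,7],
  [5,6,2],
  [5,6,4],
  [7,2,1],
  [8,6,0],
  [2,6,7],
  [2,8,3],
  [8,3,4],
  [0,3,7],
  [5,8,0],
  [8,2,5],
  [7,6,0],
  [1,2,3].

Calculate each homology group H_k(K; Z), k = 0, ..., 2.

H_0 ≅ Z,  H_1 ≅ Z ⊕ Z/2,  H_2 = 0.

Order the vertices as 0 < 1 < 2 < 3 < 4 < 5 < 6 < 7 < 8. Listing each simplex with vertices in this order, K has dimension 2 with simplices:

  0-simplices (9): [0], [1], [2], [3], [4], [5], [6], [7], [8]
  1-simplices (27): (27 of them)
  2-simplices (18): [0,1,3], [0,1,5], [0,3,7], [0,5,8], [0,6,7], [0,6,8], [1,2,3], [1,2,7], [1,4,5], [1,4,7], [2,3,8], [2,5,6], [2,5,8], [2,6,7], [3,4,7], [3,4,8], [4,5,6], [4,6,8]

Hence C_0 ≅ Z^9, C_1 ≅ Z^27, C_2 ≅ Z^18.

∂_1: C_1 → C_0 is given by ∂[p,q] = [q] − [p].
As a 9×27 matrix over Z this has rank 8, with invariant factors (1,1,1,1,1,1,1,1).

∂_2: C_2 → C_1 acts by ∂[p,q,r] = [q,r] − [p,r] + [p,q]. For instance
  ∂[0,3,7] = [3,7] − [0,7] + [0,3],
  ∂[0,6,8] = [6,8] − [0,8] + [0,6].
This gives a 27×18 integer matrix of rank 18; reducing to Smith normal form yields diagonal entries (1,1,1,1,1,1,1,1,1,1,1,1,1,1,1,1,1,2).

Reading off H_k = ker ∂_k / im ∂_{k+1}:

  H_0: rank C_0 − rank ∂_1 = 9 − 8 = 1, and the invariant factors of ∂_1 are all 1, so H_0 = Z.
  H_1: rank ker ∂_1 − rank ∂_2 = (27 − 8) − 18 = 1, and ∂_2 has invariant factor 2 > 1, so H_1 = Z ⊕ Z/2.
  H_2: rank ker ∂_2 − rank ∂_3 = (18 − 18) − 0 = 0, and there is no ∂_3, so H_2 = 0.

(K is a triangulation of the Klein bottle.)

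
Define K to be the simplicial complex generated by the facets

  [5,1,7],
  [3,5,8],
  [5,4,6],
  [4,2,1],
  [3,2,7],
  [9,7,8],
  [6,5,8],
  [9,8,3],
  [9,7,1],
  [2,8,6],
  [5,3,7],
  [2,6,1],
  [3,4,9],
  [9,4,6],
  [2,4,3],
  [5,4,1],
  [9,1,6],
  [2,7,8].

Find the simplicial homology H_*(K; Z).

H_0 = Z,  H_1 = Z ⊕ Z/2,  H_2 = 0.

Take the total order 1 < 2 < 3 < 4 < 5 < 6 < 7 < 8 < 9 on the vertex set. Then K (dimension 2) consists of the simplices:

  0-simplices (9): [1], [2], [3], [4], [5], [6], [7], [8], [9]
  1-simplices (27): (27 of them)
  2-simplices (18): [1,2,4], [1,2,6], [1,4,5], [1,5,7], [1,6,9], [1,7,9], [2,3,4], [2,3,7], [2,6,8], [2,7,8], [3,4,9], [3,5,7], [3,5,8], [3,8,9], [4,5,6], [4,6,9], [5,6,8], [7,8,9]

giving chain groups C_0 ≅ Z^9, C_1 ≅ Z^27, C_2 ≅ Z^18.

Boundary ∂_1: C_1 → C_0 maps an edge to its endpoints' difference, ∂[p,q] = q − p. For instance
  ∂[1,2] = [2] − [1].
This gives a 9×27 integer matrix of rank 8; reducing to Smith normal form yields diagonal entries (1,1,1,1,1,1,1,1).

Boundary ∂_2: C_2 → C_1 acts by ∂[p,q,r] = [q,r] − [p,r] + [p,q]. For instance
  ∂[3,8,9] = [8,9] − [3,9] + [3,8],
  ∂[1,7,9] = [7,9] − [1,9] + [1,7].
As a 27×18 matrix over Z this has rank 18, with invariant factors (1,1,1,1,1,1,1,1,1,1,1,1,1,1,1,1,1,2).

Reading off H_k = ker ∂_k / im ∂_{k+1}:

  H_0: rank C_0 − rank ∂_1 = 9 − 8 = 1, and the invariant factors of ∂_1 are all 1, so H_0 = Z.
  H_1: rank ker ∂_1 − rank ∂_2 = (27 − 8) − 18 = 1, and ∂_2 has invariant factor 2 > 1, so H_1 = Z ⊕ Z/2.
  H_2: rank ker ∂_2 − rank ∂_3 = (18 − 18) − 0 = 0, and there is no ∂_3, so H_2 = 0.

As a check, the Euler characteristic is 9 − 27 + 18 = 0, which agrees with 1 − 1 + 0 = 0.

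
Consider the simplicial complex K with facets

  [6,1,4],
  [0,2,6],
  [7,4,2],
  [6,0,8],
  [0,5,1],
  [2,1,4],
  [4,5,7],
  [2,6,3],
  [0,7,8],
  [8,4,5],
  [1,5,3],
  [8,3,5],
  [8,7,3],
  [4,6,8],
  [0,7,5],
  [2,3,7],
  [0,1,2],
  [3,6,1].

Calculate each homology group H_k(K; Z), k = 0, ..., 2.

K has 9 vertices, 27 edges, 18 triangles.
rank ∂_0 = 0, rank ∂_1 = 8 ⇒ b_0 = 9 − 0 − 8 = 1; all invariant factors of ∂_1 are 1 so no torsion. So H_0 = Z.
rank ∂_1 = 8, rank ∂_2 = 18 ⇒ b_1 = 27 − 8 − 18 = 1; ∂_2 has invariant factor(s) [2] giving torsion. So H_1 = Z ⊕ Z/2.
rank ∂_2 = 18, rank ∂_3 = 0 ⇒ b_2 = 18 − 18 − 0 = 0. So H_2 = 0.

H_0 ≅ Z,  H_1 ≅ Z ⊕ Z/2,  H_2 = 0.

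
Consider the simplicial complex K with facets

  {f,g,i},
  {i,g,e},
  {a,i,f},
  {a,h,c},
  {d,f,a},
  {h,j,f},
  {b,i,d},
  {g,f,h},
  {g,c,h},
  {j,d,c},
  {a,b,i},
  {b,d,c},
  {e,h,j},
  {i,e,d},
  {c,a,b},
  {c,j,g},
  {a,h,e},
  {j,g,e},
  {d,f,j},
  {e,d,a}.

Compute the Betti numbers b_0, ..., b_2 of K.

b_0 = 1, b_1 = 1, b_2 = 0.

Fix the vertex order a < b < c < d < e < f < g < h < i < j and write every simplex with vertices in increasing order. Then dim K = 2 and the simplices of K are:

  0-simplices (10): a, b, c, d, e, f, g, h, i, j
  1-simplices (30): ab, ac, ad, ae, af, ah, ai, bc, bd, bi, cd, cg, ch, cj, de, df, di, dj, eg, eh, ei, ej, fg, fh, fi, fj, gh, gi, gj, hj
  2-simplices (20): abc, abi, ach, ade, adf, aeh, afi, bcd, bdi, cdj, cgh, cgj, dei, dfj, egi, egj, ehj, fgh, fgi, fhj

so the chain groups are C_0 ≅ Z^10, C_1 ≅ Z^30, C_2 ≅ Z^20.

∂_1: C_1 → C_0 maps an edge to its endpoints' difference, ∂[p,q] = q − p. For instance
  ∂ai = i − a.
As a 10×30 matrix over Z this has rank 9, with invariant factors (1,1,1,1,1,1,1,1,1).

The boundary map ∂_2: C_2 → C_1 acts by ∂[p,q,r] = [q,r] − [p,r] + [p,q]. For instance
  ∂fgi = gi − fi + fg,
  ∂cgj = gj − cj + cg.
As a 30×20 matrix over Z this has rank 20, with invariant factors (1,1,1,1,1,1,1,1,1,1,1,1,1,1,1,1,1,1,1,2).

Computing H_k = (kernel of ∂_k) / (image of ∂_{k+1}):

  H_0: rank C_0 − rank ∂_1 = 10 − 9 = 1, and the invariant factors of ∂_1 are all 1, so H_0 ≅ Z.
  H_1: rank ker ∂_1 − rank ∂_2 = (30 − 9) − 20 = 1, and ∂_2 has invariant factor 2 > 1, so H_1 ≅ Z ⊕ Z/2Z.
  H_2: rank ker ∂_2 − rank ∂_3 = (20 − 20) − 0 = 0, and there is no ∂_3, so H_2 ≅ 0.

As a check, the Euler characteristic is 10 − 30 + 20 = 0, which agrees with 1 − 1 + 0 = 0.

Hence the Betti numbers are b_0 = 1, b_1 = 1, b_2 = 0.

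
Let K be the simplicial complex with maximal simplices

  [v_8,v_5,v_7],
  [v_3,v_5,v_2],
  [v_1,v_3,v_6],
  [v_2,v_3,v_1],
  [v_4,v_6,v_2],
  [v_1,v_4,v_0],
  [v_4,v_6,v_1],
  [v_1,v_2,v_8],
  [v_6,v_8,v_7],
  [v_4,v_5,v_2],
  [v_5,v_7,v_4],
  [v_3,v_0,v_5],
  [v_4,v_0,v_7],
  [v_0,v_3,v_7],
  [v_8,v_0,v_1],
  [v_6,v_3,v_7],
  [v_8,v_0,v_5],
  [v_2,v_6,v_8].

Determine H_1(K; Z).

H_1 ≅ Z ⊕ Z/2.

K has 9 vertices, 27 edges, 18 triangles.
rank ∂_1 = 8, rank ∂_2 = 18 ⇒ b_1 = 27 − 8 − 18 = 1; ∂_2 has invariant factor(s) [2] giving torsion. So H_1 = Z ⊕ Z/2.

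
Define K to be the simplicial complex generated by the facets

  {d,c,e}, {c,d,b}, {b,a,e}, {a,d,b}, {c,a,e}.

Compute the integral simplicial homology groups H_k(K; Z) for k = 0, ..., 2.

We work with the vertex ordering a < b < c < d < e. The simplices of K, each written with vertices in increasing order, are:

  0-simplices (5): a, b, c, d, e
  1-simplices (10): ab, ac, ad, ae, bc, bd, be, cd, ce, de
  2-simplices (5): abd, abe, ace, bcd, cde

so the chain groups are C_0 ≅ Z^5, C_1 ≅ Z^10, C_2 ≅ Z^5.

∂_1: C_1 → C_0 sends each edge [p,q] (with p < q) to q − p.
As a 5×10 matrix over Z this has rank 4, with invariant factors (1,1,1,1).

The boundary map ∂_2: C_2 → C_1 maps a triangle to the signed sum of its edges. For instance
  ∂abe = be − ae + ab,
  ∂bcd = cd − bd + bc.
The resulting 10×5 matrix has rank 5, and its Smith normal form has invariant factors (1,1,1,1,1).

From H_k ≅ ker(∂_k) / im(∂_{k+1}) we obtain:

  H_0: rank C_0 − rank ∂_1 = 5 − 4 = 1, and the invariant factors of ∂_1 are all 1, so H_0 = Z.
  H_1: rank ker ∂_1 − rank ∂_2 = (10 − 4) − 5 = 1, and the invariant factors of ∂_2 are all 1, so H_1 = Z.
  H_2: rank ker ∂_2 − rank ∂_3 = (5 − 5) − 0 = 0, and there is no ∂_3, so H_2 = 0.

As a check, the Euler characteristic is 5 − 10 + 5 = 0, which agrees with 1 − 1 + 0 = 0.
(K is a triangulation of the Möbius band.)

H_0 ≅ Z,  H_1 ≅ Z,  H_2 = 0.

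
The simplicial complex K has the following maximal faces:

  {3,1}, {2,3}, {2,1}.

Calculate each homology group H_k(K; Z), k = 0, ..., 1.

Fix the vertex order 1 < 2 < 3 and write every simplex with vertices in increasing order. Then dim K = 1 and the simplices of K are:

  0-simplices (3): [1], [2], [3]
  1-simplices (3): [1,2], [1,3], [2,3]

giving chain groups C_0 ≅ Z^3, C_1 ≅ Z^3.

∂_1: C_1 → C_0 sends each edge [p,q] (with p < q) to q − p.
As a 3×3 matrix over Z this has rank 2, with invariant factors (1,1).

From H_k ≅ ker(∂_k) / im(∂_{k+1}) we obtain:

  H_0: rank C_0 − rank ∂_1 = 3 − 2 = 1, and the invariant factors of ∂_1 are all 1, so H_0 = Z.
  H_1: rank ker ∂_1 − rank ∂_2 = (3 − 2) − 0 = 1, and there is no ∂_2, so H_1 = Z.

H_0 = Z,  H_1 = Z.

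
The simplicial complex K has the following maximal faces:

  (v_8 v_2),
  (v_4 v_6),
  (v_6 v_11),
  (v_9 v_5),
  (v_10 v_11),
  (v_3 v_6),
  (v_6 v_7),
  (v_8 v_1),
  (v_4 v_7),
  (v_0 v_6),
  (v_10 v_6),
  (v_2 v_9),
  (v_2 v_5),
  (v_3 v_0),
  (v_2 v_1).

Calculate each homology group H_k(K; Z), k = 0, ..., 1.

Take the total order v_0 < v_1 < v_2 < v_3 < v_4 < v_5 < v_6 < v_7 < v_8 < v_9 < v_10 < v_11 on the vertex set. Then K (dimension 1) consists of the simplices:

  0-simplices (12): [v_0], [v_1], [v_2], [v_3], [v_4], [v_5], [v_6], [v_7], [v_8], [v_9], [v_10], [v_11]
  1-simplices (15): (15 of them)

Hence C_0 ≅ Z^12, C_1 ≅ Z^15.

The boundary map ∂_1: C_1 → C_0 is given by ∂[p,q] = [q] − [p]. For instance
  ∂[v_4,v_7] = [v_7] − [v_4].
As a 12×15 matrix over Z this has rank 10, with invariant factors (1,1,1,1,1,1,1,1,1,1).

From H_k ≅ ker(∂_k) / im(∂_{k+1}) we obtain:

  H_0: rank C_0 − rank ∂_1 = 12 − 10 = 2, and the invariant factors of ∂_1 are all 1, so H_0 ≅ Z^2.
  H_1: rank ker ∂_1 − rank ∂_2 = (15 − 10) − 0 = 5, and there is no ∂_2, so H_1 ≅ Z^5.

H_0 = Z^2,  H_1 = Z^5.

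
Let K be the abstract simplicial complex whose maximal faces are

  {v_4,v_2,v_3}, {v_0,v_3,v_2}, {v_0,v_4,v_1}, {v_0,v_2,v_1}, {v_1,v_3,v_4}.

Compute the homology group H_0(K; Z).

We work with the vertex ordering v_0 < v_1 < v_2 < v_3 < v_4. The simplices of K, each written with vertices in increasing order, are:

  0-simplices (5): [v_0], [v_1], [v_2], [v_3], [v_4]
  1-simplices (10): [v_0,v_1], [v_0,v_2], [v_0,v_3], [v_0,v_4], [v_1,v_2], [v_1,v_3], [v_1,v_4], [v_2,v_3], [v_2,v_4], [v_3,v_4]
  2-simplices (5): [v_0,v_1,v_2], [v_0,v_1,v_4], [v_0,v_2,v_3], [v_1,v_3,v_4], [v_2,v_3,v_4]

Hence C_0 ≅ Z^5, C_1 ≅ Z^10, C_2 ≅ Z^5.

Boundary ∂_1: C_1 → C_0 maps an edge to its endpoints' difference, ∂[p,q] = q − p.
As a 5×10 matrix over Z this has rank 4, with invariant factors (1,1,1,1).

The boundary map ∂_2: C_2 → C_1 sends each 2-simplex [p,q,r] to [q,r] − [p,r] + [p,q]. For instance
  ∂[v_2,v_3,v_4] = [v_3,v_4] − [v_2,v_4] + [v_2,v_3],
  ∂[v_1,v_3,v_4] = [v_3,v_4] − [v_1,v_4] + [v_1,v_3].
As a 10×5 matrix over Z this has rank 5, with invariant factors (1,1,1,1,1).

Computing H_k = (kernel of ∂_k) / (image of ∂_{k+1}):

  H_0: rank C_0 − rank ∂_1 = 5 − 4 = 1, and the invariant factors of ∂_1 are all 1, so H_0 ≅ Z.

H_0 = Z.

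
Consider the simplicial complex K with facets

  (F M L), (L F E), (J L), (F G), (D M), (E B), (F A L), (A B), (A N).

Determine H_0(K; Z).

K has 10 vertices, 13 edges, 3 triangles.
rank ∂_0 = 0, rank ∂_1 = 9 ⇒ b_0 = 10 − 0 − 9 = 1; all invariant factors of ∂_1 are 1 so no torsion. So H_0 ≅ Z.

H_0 = Z.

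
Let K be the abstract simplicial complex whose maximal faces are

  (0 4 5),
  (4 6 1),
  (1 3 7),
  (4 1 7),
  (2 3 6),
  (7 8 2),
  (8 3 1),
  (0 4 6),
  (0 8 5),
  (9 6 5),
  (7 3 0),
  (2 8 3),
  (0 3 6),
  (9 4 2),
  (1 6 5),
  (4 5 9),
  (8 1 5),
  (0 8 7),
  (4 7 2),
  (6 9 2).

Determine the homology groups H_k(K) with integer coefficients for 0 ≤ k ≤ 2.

Take the total order 0 < 1 < 2 < 3 < 4 < 5 < 6 < 7 < 8 < 9 on the vertex set. Then K (dimension 2) consists of the simplices:

  0-simplices (10): [0], [1], [2], [3], [4], [5], [6], [7], [8], [9]
  1-simplices (30): (30 of them)
  2-simplices (20): (20 of them)

giving chain groups C_0 ≅ Z^10, C_1 ≅ Z^30, C_2 ≅ Z^20.

∂_1: C_1 → C_0 is given by ∂[p,q] = [q] − [p]. For instance
  ∂[0,4] = [4] − [0].
The 10×30 boundary matrix has rank 9 and Smith normal form diag(1,1,1,1,1,1,1,1,1).

The boundary map ∂_2: C_2 → C_1 acts by ∂[p,q,r] = [q,r] − [p,r] + [p,q]. For instance
  ∂[0,7,8] = [7,8] − [0,8] + [0,7],
  ∂[0,3,7] = [3,7] − [0,7] + [0,3].
The resulting 30×20 matrix has rank 20, and its Smith normal form has invariant factors (1,1,1,1,1,1,1,1,1,1,1,1,1,1,1,1,1,1,1,2).

Reading off H_k = ker ∂_k / im ∂_{k+1}:

  H_0: rank C_0 − rank ∂_1 = 10 − 9 = 1, and the invariant factors of ∂_1 are all 1, so H_0 ≅ Z.
  H_1: rank ker ∂_1 − rank ∂_2 = (30 − 9) − 20 = 1, and ∂_2 has invariant factor 2 > 1, so H_1 ≅ Z ⊕ Z/2.
  H_2: rank ker ∂_2 − rank ∂_3 = (20 − 20) − 0 = 0, and there is no ∂_3, so H_2 ≅ 0.

H_0 ≅ Z,  H_1 ≅ Z ⊕ Z/2,  H_2 = 0.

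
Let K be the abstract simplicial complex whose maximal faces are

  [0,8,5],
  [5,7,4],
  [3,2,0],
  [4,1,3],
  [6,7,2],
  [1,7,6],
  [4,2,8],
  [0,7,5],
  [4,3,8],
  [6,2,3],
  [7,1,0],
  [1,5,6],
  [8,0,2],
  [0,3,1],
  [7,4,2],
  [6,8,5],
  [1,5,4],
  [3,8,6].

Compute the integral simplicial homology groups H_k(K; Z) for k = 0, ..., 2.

H_0 = Z,  H_1 = Z ⊕ Z/2,  H_2 = 0.

K has 9 vertices, 27 edges, 18 triangles.
rank ∂_0 = 0, rank ∂_1 = 8 ⇒ b_0 = 9 − 0 − 8 = 1; all invariant factors of ∂_1 are 1 so no torsion. So H_0 = Z.
rank ∂_1 = 8, rank ∂_2 = 18 ⇒ b_1 = 27 − 8 − 18 = 1; ∂_2 has invariant factor(s) [2] giving torsion. So H_1 = Z ⊕ Z/2.
rank ∂_2 = 18, rank ∂_3 = 0 ⇒ b_2 = 18 − 18 − 0 = 0. So H_2 = 0.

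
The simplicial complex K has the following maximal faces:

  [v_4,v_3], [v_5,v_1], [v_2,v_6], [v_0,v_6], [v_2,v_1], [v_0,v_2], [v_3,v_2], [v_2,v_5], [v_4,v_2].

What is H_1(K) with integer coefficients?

Order the vertices as v_0 < v_1 < v_2 < v_3 < v_4 < v_5 < v_6. Listing each simplex with vertices in this order, K has dimension 1 with simplices:

  0-simplices (7): [v_0], [v_1], [v_2], [v_3], [v_4], [v_5], [v_6]
  1-simplices (9): [v_0,v_2], [v_0,v_6], [v_1,v_2], [v_1,v_5], [v_2,v_3], [v_2,v_4], [v_2,v_5], [v_2,v_6], [v_3,v_4]

Hence C_0 ≅ Z^7, C_1 ≅ Z^9.

Boundary ∂_1: C_1 → C_0 maps an edge to its endpoints' difference, ∂[p,q] = q − p. For instance
  ∂[v_1,v_2] = [v_2] − [v_1].
The resulting 7×9 matrix has rank 6, and its Smith normal form has invariant factors (1,1,1,1,1,1).

From H_k ≅ ker(∂_k) / im(∂_{k+1}) we obtain:

  H_1: rank ker ∂_1 − rank ∂_2 = (9 − 6) − 0 = 3, and there is no ∂_2, so H_1 = Z^3.

(K is a triangulation of a wedge of 3 circles.)

H_1 ≅ Z^3.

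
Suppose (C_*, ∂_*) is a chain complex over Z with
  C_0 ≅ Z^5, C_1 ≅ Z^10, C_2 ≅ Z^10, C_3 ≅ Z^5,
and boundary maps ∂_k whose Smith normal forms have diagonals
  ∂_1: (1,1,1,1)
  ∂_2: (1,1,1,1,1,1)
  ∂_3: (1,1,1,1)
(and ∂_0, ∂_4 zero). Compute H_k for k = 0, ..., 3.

H_0: b_0 = 5 − 0 − 4 = 1; torsion from ∂_1 factors > 1: none. So H_0 = Z.
H_1: b_1 = 10 − 4 − 6 = 0; torsion from ∂_2 factors > 1: none. So H_1 = 0.
H_2: b_2 = 10 − 6 − 4 = 0; torsion from ∂_3 factors > 1: none. So H_2 = 0.
H_3: b_3 = 5 − 4 − 0 = 1; torsion from ∂_4 factors > 1: none. So H_3 = Z.

H_0 = Z,  H_1 = 0,  H_2 = 0,  H_3 = Z.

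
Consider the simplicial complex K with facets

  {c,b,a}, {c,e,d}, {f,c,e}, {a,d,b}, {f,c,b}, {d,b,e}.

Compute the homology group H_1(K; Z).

Take the total order a < b < c < d < e < f on the vertex set. Then K (dimension 2) consists of the simplices:

  0-simplices (6): a, b, c, d, e, f
  1-simplices (12): ab, ac, ad, bc, bd, be, bf, cd, ce, cf, de, ef
  2-simplices (6): abc, abd, bcf, bde, cde, cef

Hence C_0 ≅ Z^6, C_1 ≅ Z^12, C_2 ≅ Z^6.

∂_1: C_1 → C_0 maps an edge to its endpoints' difference, ∂[p,q] = q − p.
The 6×12 boundary matrix has rank 5 and Smith normal form diag(1,1,1,1,1).

Boundary ∂_2: C_2 → C_1 sends each 2-simplex [p,q,r] to [q,r] − [p,r] + [p,q]. For instance
  ∂bde = de − be + bd,
  ∂abd = bd − ad + ab.
As a 12×6 matrix over Z this has rank 6, with invariant factors (1,1,1,1,1,1).

Reading off H_k = ker ∂_k / im ∂_{k+1}:

  H_1: rank ker ∂_1 − rank ∂_2 = (12 − 5) − 6 = 1, and the invariant factors of ∂_2 are all 1, so H_1 ≅ Z.

H_1 = Z.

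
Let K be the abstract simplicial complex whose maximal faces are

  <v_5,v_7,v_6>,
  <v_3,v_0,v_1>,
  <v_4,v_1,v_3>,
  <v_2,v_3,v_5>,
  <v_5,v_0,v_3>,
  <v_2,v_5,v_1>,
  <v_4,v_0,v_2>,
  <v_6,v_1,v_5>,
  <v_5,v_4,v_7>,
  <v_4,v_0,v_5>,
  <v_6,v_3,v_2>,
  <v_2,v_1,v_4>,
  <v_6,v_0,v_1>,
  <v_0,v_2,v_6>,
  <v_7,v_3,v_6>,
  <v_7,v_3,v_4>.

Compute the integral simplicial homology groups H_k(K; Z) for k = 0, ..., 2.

Order the vertices as v_0 < v_1 < v_2 < v_3 < v_4 < v_5 < v_6 < v_7. Listing each simplex with vertices in this order, K has dimension 2 with simplices:

  0-simplices (8): [v_0], [v_1], [v_2], [v_3], [v_4], [v_5], [v_6], [v_7]
  1-simplices (24): (24 of them)
  2-simplices (16): (16 of them)

Hence C_0 ≅ Z^8, C_1 ≅ Z^24, C_2 ≅ Z^16.

The boundary map ∂_1: C_1 → C_0 is given by ∂[p,q] = [q] − [p].
This gives a 8×24 integer matrix of rank 7; reducing to Smith normal form yields diagonal entries (1,1,1,1,1,1,1).

The boundary map ∂_2: C_2 → C_1 sends each 2-simplex [p,q,r] to [q,r] − [p,r] + [p,q]. For instance
  ∂[v_0,v_2,v_4] = [v_2,v_4] − [v_0,v_4] + [v_0,v_2],
  ∂[v_1,v_2,v_4] = [v_2,v_4] − [v_1,v_4] + [v_1,v_2].
The resulting 24×16 matrix has rank 15, and its Smith normal form has invariant factors (1,1,1,1,1,1,1,1,1,1,1,1,1,1,1).

From H_k ≅ ker(∂_k) / im(∂_{k+1}) we obtain:

  H_0: rank C_0 − rank ∂_1 = 8 − 7 = 1, and the invariant factors of ∂_1 are all 1, so H_0 = Z.
  H_1: rank ker ∂_1 − rank ∂_2 = (24 − 7) − 15 = 2, and the invariant factors of ∂_2 are all 1, so H_1 = Z^2.
  H_2: rank ker ∂_2 − rank ∂_3 = (16 − 15) − 0 = 1, and there is no ∂_3, so H_2 = Z.

H_0 = Z,  H_1 = Z^2,  H_2 = Z.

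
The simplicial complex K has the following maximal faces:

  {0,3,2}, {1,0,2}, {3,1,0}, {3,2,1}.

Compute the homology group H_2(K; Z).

H_2 ≅ Z.

Order the vertices as 0 < 1 < 2 < 3. Listing each simplex with vertices in this order, K has dimension 2 with simplices:

  0-simplices (4): [0], [1], [2], [3]
  1-simplices (6): [0,1], [0,2], [0,3], [1,2], [1,3], [2,3]
  2-simplices (4): [0,1,2], [0,1,3], [0,2,3], [1,2,3]

Hence C_0 ≅ Z^4, C_1 ≅ Z^6, C_2 ≅ Z^4.

Boundary ∂_1: C_1 → C_0 sends each edge [p,q] (with p < q) to q − p. For instance
  ∂[0,1] = [1] − [0].
As a 4×6 matrix over Z this has rank 3, with invariant factors (1,1,1).

Boundary ∂_2: C_2 → C_1 sends each 2-simplex [p,q,r] to [q,r] − [p,r] + [p,q]. For instance
  ∂[0,1,2] = [1,2] − [0,2] + [0,1],
  ∂[0,2,3] = [2,3] − [0,3] + [0,2].
This gives a 6×4 integer matrix of rank 3; reducing to Smith normal form yields diagonal entries (1,1,1).

Reading off H_k = ker ∂_k / im ∂_{k+1}:

  H_2: rank ker ∂_2 − rank ∂_3 = (4 − 3) − 0 = 1, and there is no ∂_3, so H_2 ≅ Z.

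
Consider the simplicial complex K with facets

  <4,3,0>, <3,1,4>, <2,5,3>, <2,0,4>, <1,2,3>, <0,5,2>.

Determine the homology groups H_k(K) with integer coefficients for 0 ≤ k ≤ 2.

Fix the vertex order 0 < 1 < 2 < 3 < 4 < 5 and write every simplex with vertices in increasing order. Then dim K = 2 and the simplices of K are:

  0-simplices (6): [0], [1], [2], [3], [4], [5]
  1-simplices (12): [0,2], [0,3], [0,4], [0,5], [1,2], [1,3], [1,4], [2,3], [2,4], [2,5], [3,4], [3,5]
  2-simplices (6): [0,2,4], [0,2,5], [0,3,4], [1,2,3], [1,3,4], [2,3,5]

Hence C_0 ≅ Z^6, C_1 ≅ Z^12, C_2 ≅ Z^6.

Boundary ∂_1: C_1 → C_0 sends each edge [p,q] (with p < q) to q − p.
This gives a 6×12 integer matrix of rank 5; reducing to Smith normal form yields diagonal entries (1,1,1,1,1).

∂_2: C_2 → C_1 sends each 2-simplex [p,q,r] to [q,r] − [p,r] + [p,q]. For instance
  ∂[2,3,5] = [3,5] − [2,5] + [2,3],
  ∂[0,3,4] = [3,4] − [0,4] + [0,3].
The resulting 12×6 matrix has rank 6, and its Smith normal form has invariant factors (1,1,1,1,1,1).

From H_k ≅ ker(∂_k) / im(∂_{k+1}) we obtain:

  H_0: rank C_0 − rank ∂_1 = 6 − 5 = 1, and the invariant factors of ∂_1 are all 1, so H_0 ≅ Z.
  H_1: rank ker ∂_1 − rank ∂_2 = (12 − 5) − 6 = 1, and the invariant factors of ∂_2 are all 1, so H_1 ≅ Z.
  H_2: rank ker ∂_2 − rank ∂_3 = (6 − 6) − 0 = 0, and there is no ∂_3, so H_2 ≅ 0.

H_0 ≅ Z,  H_1 ≅ Z,  H_2 = 0.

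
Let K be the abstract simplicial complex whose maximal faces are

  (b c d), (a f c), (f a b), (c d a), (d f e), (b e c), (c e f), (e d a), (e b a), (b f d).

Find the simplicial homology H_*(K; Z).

Fix the vertex order a < b < c < d < e < f and write every simplex with vertices in increasing order. Then dim K = 2 and the simplices of K are:

  0-simplices (6): a, b, c, d, e, f
  1-simplices (15): ab, ac, ad, ae, af, bc, bd, be, bf, cd, ce, cf, de, df, ef
  2-simplices (10): abe, abf, acd, acf, ade, bcd, bce, bdf, cef, def

so the chain groups are C_0 ≅ Z^6, C_1 ≅ Z^15, C_2 ≅ Z^10.

The boundary map ∂_1: C_1 → C_0 maps an edge to its endpoints' difference, ∂[p,q] = q − p.
The resulting 6×15 matrix has rank 5, and its Smith normal form has invariant factors (1,1,1,1,1).

Boundary ∂_2: C_2 → C_1 sends each 2-simplex [p,q,r] to [q,r] − [p,r] + [p,q]. For instance
  ∂bdf = df − bf + bd,
  ∂bce = ce − be + bc.
The 15×10 boundary matrix has rank 10 and Smith normal form diag(1,1,1,1,1,1,1,1,1,2).

Reading off H_k = ker ∂_k / im ∂_{k+1}:

  H_0: rank C_0 − rank ∂_1 = 6 − 5 = 1, and the invariant factors of ∂_1 are all 1, so H_0 ≅ Z.
  H_1: rank ker ∂_1 − rank ∂_2 = (15 − 5) − 10 = 0, and ∂_2 has invariant factor 2 > 1, so H_1 ≅ Z_2.
  H_2: rank ker ∂_2 − rank ∂_3 = (10 − 10) − 0 = 0, and there is no ∂_3, so H_2 ≅ 0.

H_0 ≅ Z,  H_1 ≅ Z_2,  H_2 = 0.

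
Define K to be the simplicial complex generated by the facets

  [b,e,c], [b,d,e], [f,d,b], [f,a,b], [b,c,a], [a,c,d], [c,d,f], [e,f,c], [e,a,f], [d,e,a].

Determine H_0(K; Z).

H_0 ≅ Z.

Fix the vertex order a < b < c < d < e < f and write every simplex with vertices in increasing order. Then dim K = 2 and the simplices of K are:

  0-simplices (6): a, b, c, d, e, f
  1-simplices (15): ab, ac, ad, ae, af, bc, bd, be, bf, cd, ce, cf, de, df, ef
  2-simplices (10): abc, abf, acd, ade, aef, bce, bde, bdf, cdf, cef

giving chain groups C_0 ≅ Z^6, C_1 ≅ Z^15, C_2 ≅ Z^10.

∂_1: C_1 → C_0 maps an edge to its endpoints' difference, ∂[p,q] = q − p. For instance
  ∂af = f − a.
The resulting 6×15 matrix has rank 5, and its Smith normal form has invariant factors (1,1,1,1,1).

Boundary ∂_2: C_2 → C_1 acts by ∂[p,q,r] = [q,r] − [p,r] + [p,q]. For instance
  ∂cdf = df − cf + cd,
  ∂bde = de − be + bd.
The resulting 15×10 matrix has rank 10, and its Smith normal form has invariant factors (1,1,1,1,1,1,1,1,1,2).

Now H_k = ker ∂_k / im ∂_{k+1}, so:

  H_0: rank C_0 − rank ∂_1 = 6 − 5 = 1, and the invariant factors of ∂_1 are all 1, so H_0 = Z.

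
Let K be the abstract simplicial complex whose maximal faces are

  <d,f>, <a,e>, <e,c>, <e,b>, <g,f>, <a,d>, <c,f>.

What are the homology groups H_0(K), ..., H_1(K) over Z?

Take the total order a < b < c < d < e < f < g on the vertex set. Then K (dimension 1) consists of the simplices:

  0-simplices (7): a, b, c, d, e, f, g
  1-simplices (7): ad, ae, be, ce, cf, df, fg

giving chain groups C_0 ≅ Z^7, C_1 ≅ Z^7.

Boundary ∂_1: C_1 → C_0 sends each edge [p,q] (with p < q) to q − p. For instance
  ∂ae = e − a.
This gives a 7×7 integer matrix of rank 6; reducing to Smith normal form yields diagonal entries (1,1,1,1,1,1).

Computing H_k = (kernel of ∂_k) / (image of ∂_{k+1}):

  H_0: rank C_0 − rank ∂_1 = 7 − 6 = 1, and the invariant factors of ∂_1 are all 1, so H_0 ≅ Z.
  H_1: rank ker ∂_1 − rank ∂_2 = (7 − 6) − 0 = 1, and there is no ∂_2, so H_1 ≅ Z.

As a check, the Euler characteristic is 7 − 7 = 0, which agrees with 1 − 1 = 0.

H_0 ≅ Z,  H_1 ≅ Z.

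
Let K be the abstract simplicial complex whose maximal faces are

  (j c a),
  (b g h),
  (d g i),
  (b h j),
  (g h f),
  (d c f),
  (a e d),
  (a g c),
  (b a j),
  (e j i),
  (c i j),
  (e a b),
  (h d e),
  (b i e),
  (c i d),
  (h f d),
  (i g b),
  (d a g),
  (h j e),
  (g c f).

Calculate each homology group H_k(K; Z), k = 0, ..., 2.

H_0 = Z,  H_1 = Z × Z/2,  H_2 = 0.

We work with the vertex ordering a < b < c < d < e < f < g < h < i < j. The simplices of K, each written with vertices in increasing order, are:

  0-simplices (10): a, b, c, d, e, f, g, h, i, j
  1-simplices (30): ab, ac, ad, ae, ag, aj, be, bg, bh, bi, bj, cd, cf, cg, ci, cj, de, df, dg, dh, di, eh, ei, ej, fg, fh, gh, gi, hj, ij
  2-simplices (20): abe, abj, acg, acj, ade, adg, bei, bgh, bgi, bhj, cdf, cdi, cfg, cij, deh, dfh, dgi, ehj, eij, fgh

giving chain groups C_0 ≅ Z^10, C_1 ≅ Z^30, C_2 ≅ Z^20.

∂_1: C_1 → C_0 sends each edge [p,q] (with p < q) to q − p. For instance
  ∂ei = i − e.
This gives a 10×30 integer matrix of rank 9; reducing to Smith normal form yields diagonal entries (1,1,1,1,1,1,1,1,1).

∂_2: C_2 → C_1 maps a triangle to the signed sum of its edges. For instance
  ∂fgh = gh − fh + fg,
  ∂abe = be − ae + ab.
The resulting 30×20 matrix has rank 20, and its Smith normal form has invariant factors (1,1,1,1,1,1,1,1,1,1,1,1,1,1,1,1,1,1,1,2).

Now H_k = ker ∂_k / im ∂_{k+1}, so:

  H_0: rank C_0 − rank ∂_1 = 10 − 9 = 1, and the invariant factors of ∂_1 are all 1, so H_0 = Z.
  H_1: rank ker ∂_1 − rank ∂_2 = (30 − 9) − 20 = 1, and ∂_2 has invariant factor 2 > 1, so H_1 = Z × Z/2.
  H_2: rank ker ∂_2 − rank ∂_3 = (20 − 20) − 0 = 0, and there is no ∂_3, so H_2 = 0.

As a check, the Euler characteristic is 10 − 30 + 20 = 0, which agrees with 1 − 1 + 0 = 0.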